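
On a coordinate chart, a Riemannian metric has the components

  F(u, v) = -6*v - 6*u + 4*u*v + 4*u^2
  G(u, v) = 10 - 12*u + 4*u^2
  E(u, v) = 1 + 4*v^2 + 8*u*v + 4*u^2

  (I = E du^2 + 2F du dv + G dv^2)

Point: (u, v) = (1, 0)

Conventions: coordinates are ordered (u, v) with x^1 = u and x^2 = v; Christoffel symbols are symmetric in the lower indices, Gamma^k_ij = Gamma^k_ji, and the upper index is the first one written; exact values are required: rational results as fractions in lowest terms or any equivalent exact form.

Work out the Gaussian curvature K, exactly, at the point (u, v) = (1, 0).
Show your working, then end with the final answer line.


E = 5, F = -2, G = 2, EG - F^2 = 6 at the point
E_u = 8, E_v = 8, F_u = 2, F_v = -2, G_u = -4, G_v = 0
E_vv = 8, F_uv = 4, G_uu = 8
Using the Brioschi determinant formula for K from the metric derivatives:
M1 = [[-E_vv/2 + F_uv - G_uu/2, E_u/2, F_u - E_v/2], [F_v - G_u/2, E, F], [G_v/2, F, G]] = [[-4, 4, -2], [0, 5, -2], [0, -2, 2]]; det M1 = -24
M2 = [[0, E_v/2, G_u/2], [E_v/2, E, F], [G_u/2, F, G]] = [[0, 4, -2], [4, 5, -2], [-2, -2, 2]]; det M2 = -20
det M1 - det M2 = -4; K = -4 / (6)^2 = -1/9

Answer: K = -1/9


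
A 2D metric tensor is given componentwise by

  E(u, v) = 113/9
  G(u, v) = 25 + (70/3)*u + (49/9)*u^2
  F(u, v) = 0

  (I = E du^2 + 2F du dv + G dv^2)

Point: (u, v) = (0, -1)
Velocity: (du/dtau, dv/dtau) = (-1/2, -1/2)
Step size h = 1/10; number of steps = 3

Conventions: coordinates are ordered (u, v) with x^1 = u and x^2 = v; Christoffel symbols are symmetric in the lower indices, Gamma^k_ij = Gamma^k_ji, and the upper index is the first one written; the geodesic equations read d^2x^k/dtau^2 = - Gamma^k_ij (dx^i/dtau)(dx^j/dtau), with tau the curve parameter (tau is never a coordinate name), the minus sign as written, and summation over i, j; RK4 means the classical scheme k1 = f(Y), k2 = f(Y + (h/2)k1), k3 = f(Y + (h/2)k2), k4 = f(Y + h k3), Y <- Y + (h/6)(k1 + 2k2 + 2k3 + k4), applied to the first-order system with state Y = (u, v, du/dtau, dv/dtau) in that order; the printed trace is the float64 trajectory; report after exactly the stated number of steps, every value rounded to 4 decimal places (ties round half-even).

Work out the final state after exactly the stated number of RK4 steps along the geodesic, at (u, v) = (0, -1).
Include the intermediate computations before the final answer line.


f(Y) = (du/dtau, dv/dtau, -Gamma^u_ij Y'^i Y'^j, -Gamma^v_ij Y'^i Y'^j) with the Gammas evaluated at the stage position; h = 0.100000; intermediate values shown to 6 dp
step 0: u = 0.0000, v = -1.0000, du/dtau = -0.5000, dv/dtau = -0.5000
step 1:
  k1: at (u, v) = (0.000000, -1.000000), (du/dtau, dv/dtau) = (-0.500000, -0.500000); Gamma_uuu = 0.000000, Gamma_uuv = 0.000000, Gamma_uvv = -0.929204, Gamma_vuu = 0.000000, Gamma_vuv = 0.466667, Gamma_vvv = 0.000000; k1 = (-0.500000, -0.500000, 0.232301, -0.233333)
  k2: at (u, v) = (-0.025000, -1.025000), (du/dtau, dv/dtau) = (-0.488385, -0.511667); Gamma_uuu = 0.000000, Gamma_uuv = 0.000000, Gamma_uvv = -0.918363, Gamma_vuu = 0.000000, Gamma_vuv = 0.472175, Gamma_vvv = 0.000000; k2 = (-0.488385, -0.511667, 0.240430, -0.235984)
  k3: at (u, v) = (-0.024419, -1.025583), (du/dtau, dv/dtau) = (-0.487979, -0.511799); Gamma_uuu = 0.000000, Gamma_uuv = 0.000000, Gamma_uvv = -0.918615, Gamma_vuu = 0.000000, Gamma_vuv = 0.472046, Gamma_vvv = 0.000000; k3 = (-0.487979, -0.511799, 0.240620, -0.235784)
  k4: at (u, v) = (-0.048798, -1.051180), (du/dtau, dv/dtau) = (-0.475938, -0.523578); Gamma_uuu = 0.000000, Gamma_uuv = 0.000000, Gamma_uvv = -0.908043, Gamma_vuu = 0.000000, Gamma_vuv = 0.477541, Gamma_vvv = 0.000000; k4 = (-0.475938, -0.523578, 0.248926, -0.237998)
  Y <- Y + (h/6)(k1 + 2k2 + 2k3 + k4): u = -0.0488, v = -1.0512, du/dtau = -0.4759, dv/dtau = -0.5236
step 2:
  k1: at (u, v) = (-0.048811, -1.051175), (du/dtau, dv/dtau) = (-0.475945, -0.523581); Gamma_uuu = 0.000000, Gamma_uuv = 0.000000, Gamma_uvv = -0.908038, Gamma_vuu = 0.000000, Gamma_vuv = 0.477544, Gamma_vvv = 0.000000; k1 = (-0.475945, -0.523581, 0.248927, -0.238004)
  k2: at (u, v) = (-0.072608, -1.077354), (du/dtau, dv/dtau) = (-0.463498, -0.535481); Gamma_uuu = 0.000000, Gamma_uuv = 0.000000, Gamma_uvv = -0.897719, Gamma_vuu = 0.000000, Gamma_vuv = 0.483034, Gamma_vvv = 0.000000; k2 = (-0.463498, -0.535481, 0.257412, -0.239773)
  k3: at (u, v) = (-0.071986, -1.077949), (du/dtau, dv/dtau) = (-0.463074, -0.535570); Gamma_uuu = 0.000000, Gamma_uuv = 0.000000, Gamma_uvv = -0.897988, Gamma_vuu = 0.000000, Gamma_vuv = 0.482889, Gamma_vvv = 0.000000; k3 = (-0.463074, -0.535570, 0.257574, -0.239521)
  k4: at (u, v) = (-0.095118, -1.104732), (du/dtau, dv/dtau) = (-0.450187, -0.547533); Gamma_uuu = 0.000000, Gamma_uuv = 0.000000, Gamma_uvv = -0.887957, Gamma_vuu = 0.000000, Gamma_vuv = 0.488344, Gamma_vvv = 0.000000; k4 = (-0.450187, -0.547533, 0.266203, -0.240746)
  Y <- Y + (h/6)(k1 + 2k2 + 2k3 + k4): u = -0.0951, v = -1.1047, du/dtau = -0.4502, dv/dtau = -0.5475
step 3:
  k1: at (u, v) = (-0.095132, -1.104729), (du/dtau, dv/dtau) = (-0.450193, -0.547537); Gamma_uuu = 0.000000, Gamma_uuv = 0.000000, Gamma_uvv = -0.887951, Gamma_vuu = 0.000000, Gamma_vuv = 0.488347, Gamma_vvv = 0.000000; k1 = (-0.450193, -0.547537, 0.266205, -0.240752)
  k2: at (u, v) = (-0.117642, -1.132106), (du/dtau, dv/dtau) = (-0.436883, -0.559574); Gamma_uuu = 0.000000, Gamma_uuv = 0.000000, Gamma_uvv = -0.878191, Gamma_vuu = 0.000000, Gamma_vuv = 0.493775, Gamma_vvv = 0.000000; k2 = (-0.436883, -0.559574, 0.274982, -0.241425)
  k3: at (u, v) = (-0.116976, -1.132707), (du/dtau, dv/dtau) = (-0.436444, -0.559608); Gamma_uuu = 0.000000, Gamma_uuv = 0.000000, Gamma_uvv = -0.878479, Gamma_vuu = 0.000000, Gamma_vuv = 0.493612, Gamma_vvv = 0.000000; k3 = (-0.436444, -0.559608, 0.275106, -0.241117)
  k4: at (u, v) = (-0.138777, -1.160690), (du/dtau, dv/dtau) = (-0.422682, -0.571648); Gamma_uuu = 0.000000, Gamma_uuv = 0.000000, Gamma_uvv = -0.869026, Gamma_vuu = 0.000000, Gamma_vuv = 0.498982, Gamma_vvv = 0.000000; k4 = (-0.422682, -0.571648, 0.283982, -0.241134)
  Y <- Y + (h/6)(k1 + 2k2 + 2k3 + k4): u = -0.1388, v = -1.1607, du/dtau = -0.4227, dv/dtau = -0.5717

Answer: u = -0.1388, v = -1.1607, du/dtau = -0.4227, dv/dtau = -0.5717


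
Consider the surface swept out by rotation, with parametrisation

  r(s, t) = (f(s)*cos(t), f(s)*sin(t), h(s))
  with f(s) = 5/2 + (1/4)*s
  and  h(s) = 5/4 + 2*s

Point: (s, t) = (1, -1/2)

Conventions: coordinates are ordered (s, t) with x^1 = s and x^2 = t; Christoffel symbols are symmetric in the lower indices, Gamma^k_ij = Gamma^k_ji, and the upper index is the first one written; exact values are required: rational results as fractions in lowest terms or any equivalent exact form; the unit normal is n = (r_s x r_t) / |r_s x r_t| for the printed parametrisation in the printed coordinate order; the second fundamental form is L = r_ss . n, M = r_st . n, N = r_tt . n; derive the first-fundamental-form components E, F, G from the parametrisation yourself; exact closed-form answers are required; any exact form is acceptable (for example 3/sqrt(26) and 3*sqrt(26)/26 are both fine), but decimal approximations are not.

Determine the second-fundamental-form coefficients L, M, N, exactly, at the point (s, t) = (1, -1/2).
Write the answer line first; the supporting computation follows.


Answer: L = 0, M = 0, N = 22*sqrt(65)/65

f = 11/4, f' = 1/4, f'' = 0, h' = 2, h'' = 0
E = 65/16, F = 0, G = 121/16; answer radicand W^2 = 65/16
unnormalised second-form numerators: l = 0, m = 0, n = 11/2; L = l/sqrt(65/16), and similarly M = m/sqrt(W^2), N = n/sqrt(W^2)


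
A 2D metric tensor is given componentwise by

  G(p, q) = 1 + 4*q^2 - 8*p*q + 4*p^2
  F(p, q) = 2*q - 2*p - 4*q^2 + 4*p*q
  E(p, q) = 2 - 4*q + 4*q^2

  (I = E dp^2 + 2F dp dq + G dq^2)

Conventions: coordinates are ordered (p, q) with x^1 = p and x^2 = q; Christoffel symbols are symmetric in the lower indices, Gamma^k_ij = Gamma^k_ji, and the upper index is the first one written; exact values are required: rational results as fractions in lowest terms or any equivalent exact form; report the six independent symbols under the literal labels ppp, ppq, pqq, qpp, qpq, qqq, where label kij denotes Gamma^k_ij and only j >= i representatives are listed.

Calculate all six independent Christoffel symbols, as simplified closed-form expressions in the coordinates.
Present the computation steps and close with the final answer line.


E = 2 - 4*q + 4*q^2; F = 2*q - 2*p - 4*q^2 + 4*p*q; G = 1 + 4*q^2 - 8*p*q + 4*p^2
Gamma^k_ij = (1/2) g^{kl} (d_i g_jl + d_j g_il - d_l g_ij), with g^inv = (1/(EG-F^2)) [[G, -F], [-F, E]]
first partials: E_p = 0, E_q = -4 + 8*q, F_p = -2 + 4*q, F_q = 2 - 8*q + 4*p, G_p = -8*q + 8*p, G_q = 8*q - 8*p
D = EG - F^2 = 2 - 4*q + 8*q^2 - 8*p*q + 4*p^2
expanded: Gamma^p_pp = (G E_p - 2F F_p + F E_q)/(2D), Gamma^p_pq = (G E_q - F G_p)/(2D), Gamma^p_qq = (2G F_q - G G_p - F G_q)/(2D), Gamma^q_pp = (2E F_p - E E_q - F E_p)/(2D), Gamma^q_pq = (E G_p - F E_q)/(2D), Gamma^q_qq = (E G_q - 2F F_q + F G_p)/(2D); substitute and cancel common factors

Answer: Gamma_ppp = 0, Gamma_ppq = (2*q - 1)/(2*p^2 - 4*p*q + 4*q^2 - 2*q + 1), Gamma_pqq = (1 - 2*q)/(2*p^2 - 4*p*q + 4*q^2 - 2*q + 1), Gamma_qpp = 0, Gamma_qpq = (2*p - 2*q)/(2*p^2 - 4*p*q + 4*q^2 - 2*q + 1), Gamma_qqq = (-2*p + 2*q)/(2*p^2 - 4*p*q + 4*q^2 - 2*q + 1)


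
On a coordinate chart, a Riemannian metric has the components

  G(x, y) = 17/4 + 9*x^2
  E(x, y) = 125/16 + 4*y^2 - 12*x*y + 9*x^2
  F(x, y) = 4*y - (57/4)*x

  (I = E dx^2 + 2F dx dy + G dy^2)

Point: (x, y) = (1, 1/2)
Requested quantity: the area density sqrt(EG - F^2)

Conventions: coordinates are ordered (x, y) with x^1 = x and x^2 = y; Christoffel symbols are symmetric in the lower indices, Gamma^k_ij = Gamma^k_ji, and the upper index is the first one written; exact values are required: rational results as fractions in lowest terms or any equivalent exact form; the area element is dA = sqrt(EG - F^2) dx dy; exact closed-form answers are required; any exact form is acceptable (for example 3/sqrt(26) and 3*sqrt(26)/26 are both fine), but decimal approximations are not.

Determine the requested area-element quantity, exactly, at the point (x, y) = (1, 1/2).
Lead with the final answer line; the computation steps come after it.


Answer: sqrt(EG - F^2) = sqrt(413)/8

E = 189/16, F = -49/4, G = 53/4; EG - F^2 = 413/64


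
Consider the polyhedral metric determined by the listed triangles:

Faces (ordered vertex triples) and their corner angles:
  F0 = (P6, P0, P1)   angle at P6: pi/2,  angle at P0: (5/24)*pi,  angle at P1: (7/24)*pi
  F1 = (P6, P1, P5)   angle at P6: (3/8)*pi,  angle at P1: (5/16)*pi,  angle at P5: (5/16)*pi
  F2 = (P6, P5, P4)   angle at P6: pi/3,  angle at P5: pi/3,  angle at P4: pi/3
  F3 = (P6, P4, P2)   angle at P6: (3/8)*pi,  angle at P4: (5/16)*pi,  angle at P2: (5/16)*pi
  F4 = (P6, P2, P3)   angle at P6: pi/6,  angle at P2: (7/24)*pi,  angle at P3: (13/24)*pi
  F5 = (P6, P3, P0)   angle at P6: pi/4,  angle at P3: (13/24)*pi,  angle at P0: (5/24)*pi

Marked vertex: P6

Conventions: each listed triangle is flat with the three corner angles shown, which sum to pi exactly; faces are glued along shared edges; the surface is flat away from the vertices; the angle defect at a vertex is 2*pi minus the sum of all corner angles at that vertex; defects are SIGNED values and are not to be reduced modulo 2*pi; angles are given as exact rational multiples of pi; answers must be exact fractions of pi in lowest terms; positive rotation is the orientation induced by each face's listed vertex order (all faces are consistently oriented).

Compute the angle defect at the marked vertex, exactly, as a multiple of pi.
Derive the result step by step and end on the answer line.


Sum of corner angles at P6: 2*pi
defect = 2*pi - 2*pi

Answer: defect(P6) = 0


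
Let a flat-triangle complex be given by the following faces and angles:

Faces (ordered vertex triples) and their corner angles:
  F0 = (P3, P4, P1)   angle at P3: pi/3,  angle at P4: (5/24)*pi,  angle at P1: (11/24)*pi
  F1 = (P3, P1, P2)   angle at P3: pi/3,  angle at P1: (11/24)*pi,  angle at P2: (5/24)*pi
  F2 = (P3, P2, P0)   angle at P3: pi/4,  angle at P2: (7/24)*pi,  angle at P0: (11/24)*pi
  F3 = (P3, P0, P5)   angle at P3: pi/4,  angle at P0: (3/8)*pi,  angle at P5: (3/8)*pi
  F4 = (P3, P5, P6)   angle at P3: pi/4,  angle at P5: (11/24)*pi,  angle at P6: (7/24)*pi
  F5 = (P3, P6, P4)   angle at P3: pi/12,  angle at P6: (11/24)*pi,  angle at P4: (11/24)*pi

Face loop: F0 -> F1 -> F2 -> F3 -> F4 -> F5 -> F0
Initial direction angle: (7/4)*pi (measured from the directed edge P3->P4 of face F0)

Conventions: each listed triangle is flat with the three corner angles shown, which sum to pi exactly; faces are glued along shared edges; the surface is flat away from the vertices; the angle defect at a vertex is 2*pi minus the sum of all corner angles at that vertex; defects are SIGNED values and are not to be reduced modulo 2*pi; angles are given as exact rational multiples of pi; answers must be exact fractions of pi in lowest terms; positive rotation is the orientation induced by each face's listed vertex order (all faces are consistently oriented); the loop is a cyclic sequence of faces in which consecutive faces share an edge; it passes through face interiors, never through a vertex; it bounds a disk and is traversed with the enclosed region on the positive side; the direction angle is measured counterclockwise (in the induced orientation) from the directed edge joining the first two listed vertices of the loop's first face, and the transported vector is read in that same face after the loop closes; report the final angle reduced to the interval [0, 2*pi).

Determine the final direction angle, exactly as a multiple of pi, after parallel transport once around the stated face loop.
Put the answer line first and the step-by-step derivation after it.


Answer: final direction angle = pi/4

enclosed vertex P3: corner angles sum to (3/2)*pi, defect = 2*pi - (3/2)*pi = pi/2
summing the enclosed defects onto the initial angle, mod 2*pi in the induced orientation:
final angle = (7/4)*pi + pi/2 = pi/4 (mod 2*pi)


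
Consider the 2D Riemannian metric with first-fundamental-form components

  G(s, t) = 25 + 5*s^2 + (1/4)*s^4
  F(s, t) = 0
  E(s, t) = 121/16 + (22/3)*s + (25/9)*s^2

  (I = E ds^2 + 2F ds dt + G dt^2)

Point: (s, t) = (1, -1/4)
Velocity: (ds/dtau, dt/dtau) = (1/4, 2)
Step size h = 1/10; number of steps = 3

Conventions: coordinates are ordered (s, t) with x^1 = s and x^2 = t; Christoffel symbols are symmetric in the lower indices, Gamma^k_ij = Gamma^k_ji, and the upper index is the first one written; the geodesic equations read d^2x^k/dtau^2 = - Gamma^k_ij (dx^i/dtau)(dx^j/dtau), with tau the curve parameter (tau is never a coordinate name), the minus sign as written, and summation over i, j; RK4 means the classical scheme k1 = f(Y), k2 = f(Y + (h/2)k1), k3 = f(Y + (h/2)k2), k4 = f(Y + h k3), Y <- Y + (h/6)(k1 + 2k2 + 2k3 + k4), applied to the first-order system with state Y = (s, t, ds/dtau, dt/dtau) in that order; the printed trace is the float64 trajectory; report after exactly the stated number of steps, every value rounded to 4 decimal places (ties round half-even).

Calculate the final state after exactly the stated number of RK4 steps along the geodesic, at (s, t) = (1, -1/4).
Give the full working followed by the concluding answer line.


f(Y) = (ds/dtau, dt/dtau, -Gamma^s_ij Y'^i Y'^j, -Gamma^t_ij Y'^i Y'^j) with the Gammas evaluated at the stage position; h = 0.100000; intermediate values shown to 6 dp
step 0: s = 1.0000, t = -0.2500, ds/dtau = 0.2500, dt/dtau = 2.0000
step 1:
  k1: at (s, t) = (1.000000, -0.250000), (ds/dtau, dt/dtau) = (0.250000, 2.000000); Gamma_sss = 0.364637, Gamma_sst = 0.000000, Gamma_stt = -0.311198, Gamma_tss = 0.000000, Gamma_tst = 0.181818, Gamma_ttt = 0.000000; k1 = (0.250000, 2.000000, 1.222004, -0.181818)
  k2: at (s, t) = (1.012500, -0.150000), (ds/dtau, dt/dtau) = (0.311100, 1.990909); Gamma_sss = 0.363281, Gamma_sst = 0.000000, Gamma_stt = -0.312948, Gamma_tss = 0.000000, Gamma_tst = 0.183671, Gamma_ttt = 0.000000; k2 = (0.311100, 1.990909, 1.205280, -0.227521)
  k3: at (s, t) = (1.015555, -0.150455), (ds/dtau, dt/dtau) = (0.310264, 1.988624); Gamma_sss = 0.362950, Gamma_sst = 0.000000, Gamma_stt = -0.313373, Gamma_tss = 0.000000, Gamma_tst = 0.184122, Gamma_ttt = 0.000000; k3 = (0.310264, 1.988624, 1.204334, -0.227205)
  k4: at (s, t) = (1.031026, -0.051138), (ds/dtau, dt/dtau) = (0.370433, 1.977279); Gamma_sss = 0.361284, Gamma_sst = 0.000000, Gamma_stt = -0.315505, Gamma_tss = 0.000000, Gamma_tst = 0.186392, Gamma_ttt = 0.000000; k4 = (0.370433, 1.977279, 1.183934, -0.273045)
  Y <- Y + (h/6)(k1 + 2k2 + 2k3 + k4): s = 1.0311, t = -0.0511, ds/dtau = 0.3704, dt/dtau = 1.9773
step 2:
  k1: at (s, t) = (1.031053, -0.051061), (ds/dtau, dt/dtau) = (0.370419, 1.977261); Gamma_sss = 0.361281, Gamma_sst = 0.000000, Gamma_stt = -0.315509, Gamma_tss = 0.000000, Gamma_tst = 0.186395, Gamma_ttt = 0.000000; k1 = (0.370419, 1.977261, 1.183930, -0.273038)
  k2: at (s, t) = (1.049574, 0.047802), (ds/dtau, dt/dtau) = (0.429616, 1.963609); Gamma_sss = 0.359300, Gamma_sst = 0.000000, Gamma_stt = -0.318022, Gamma_tss = 0.000000, Gamma_tst = 0.189085, Gamma_ttt = 0.000000; k2 = (0.429616, 1.963609, 1.159903, -0.319024)
  k3: at (s, t) = (1.052533, 0.047120), (ds/dtau, dt/dtau) = (0.428415, 1.961310); Gamma_sss = 0.358984, Gamma_sst = 0.000000, Gamma_stt = -0.318420, Gamma_tss = 0.000000, Gamma_tst = 0.189512, Gamma_ttt = 0.000000; k3 = (0.428415, 1.961310, 1.158992, -0.318476)
  k4: at (s, t) = (1.073894, 0.145070), (ds/dtau, dt/dtau) = (0.486319, 1.945414); Gamma_sss = 0.356721, Gamma_sst = 0.000000, Gamma_stt = -0.321262, Gamma_tss = 0.000000, Gamma_tst = 0.192571, Gamma_ttt = 0.000000; k4 = (0.486319, 1.945414, 1.131492, -0.364379)
  Y <- Y + (h/6)(k1 + 2k2 + 2k3 + k4): s = 1.0739, t = 0.1451, ds/dtau = 0.4863, dt/dtau = 1.9454
step 3:
  k1: at (s, t) = (1.073933, 0.145148), (ds/dtau, dt/dtau) = (0.486306, 1.945388); Gamma_sss = 0.356717, Gamma_sst = 0.000000, Gamma_stt = -0.321267, Gamma_tss = 0.000000, Gamma_tst = 0.192576, Gamma_ttt = 0.000000; k1 = (0.486306, 1.945388, 1.131484, -0.364375)
  k2: at (s, t) = (1.098248, 0.242417), (ds/dtau, dt/dtau) = (0.542881, 1.927169); Gamma_sss = 0.354165, Gamma_sst = 0.000000, Gamma_stt = -0.324440, Gamma_tss = 0.000000, Gamma_tst = 0.196008, Gamma_ttt = 0.000000; k2 = (0.542881, 1.927169, 1.100584, -0.410136)
  k3: at (s, t) = (1.101077, 0.241506), (ds/dtau, dt/dtau) = (0.541336, 1.924881); Gamma_sss = 0.353870, Gamma_sst = 0.000000, Gamma_stt = -0.324805, Gamma_tss = 0.000000, Gamma_tst = 0.196404, Gamma_ttt = 0.000000; k3 = (0.541336, 1.924881, 1.099757, -0.409308)
  k4: at (s, t) = (1.128066, 0.337636), (ds/dtau, dt/dtau) = (0.596282, 1.904457); Gamma_sss = 0.351071, Gamma_sst = 0.000000, Gamma_stt = -0.328247, Gamma_tss = 0.000000, Gamma_tst = 0.200144, Gamma_ttt = 0.000000; k4 = (0.596282, 1.904457, 1.065714, -0.454565)
  Y <- Y + (h/6)(k1 + 2k2 + 2k3 + k4): s = 1.1281, t = 0.3377, ds/dtau = 0.5963, dt/dtau = 1.9044

Answer: s = 1.1281, t = 0.3377, ds/dtau = 0.5963, dt/dtau = 1.9044


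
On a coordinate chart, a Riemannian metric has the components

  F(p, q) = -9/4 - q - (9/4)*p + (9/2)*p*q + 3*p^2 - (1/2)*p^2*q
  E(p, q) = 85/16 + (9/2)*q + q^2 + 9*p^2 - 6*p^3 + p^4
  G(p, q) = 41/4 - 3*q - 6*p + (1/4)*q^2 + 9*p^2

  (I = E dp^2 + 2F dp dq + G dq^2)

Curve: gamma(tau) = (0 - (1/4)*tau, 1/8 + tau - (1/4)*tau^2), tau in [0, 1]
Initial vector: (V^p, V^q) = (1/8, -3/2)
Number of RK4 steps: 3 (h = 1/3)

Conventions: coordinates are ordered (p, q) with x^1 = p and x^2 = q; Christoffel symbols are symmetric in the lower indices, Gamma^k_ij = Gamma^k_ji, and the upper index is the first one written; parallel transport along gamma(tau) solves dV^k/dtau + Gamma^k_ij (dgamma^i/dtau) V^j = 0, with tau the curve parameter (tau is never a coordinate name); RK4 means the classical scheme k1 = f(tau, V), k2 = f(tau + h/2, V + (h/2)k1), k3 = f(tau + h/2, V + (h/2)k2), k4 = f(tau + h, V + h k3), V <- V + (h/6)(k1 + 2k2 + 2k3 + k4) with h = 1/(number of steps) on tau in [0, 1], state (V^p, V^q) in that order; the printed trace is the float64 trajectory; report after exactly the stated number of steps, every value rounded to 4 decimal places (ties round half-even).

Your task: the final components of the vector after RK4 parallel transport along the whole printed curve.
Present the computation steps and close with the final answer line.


gamma'(tau) = (-1/4, 1 - (1/2)*tau); f(tau, V)^k = -Gamma^k_ij(gamma(tau)) gamma'^i(tau) V^j; h = 1/3; intermediate values shown to 6 dp
curve data and Christoffel symbols at the stage parameters:
  tau = 0.000000: gamma = (0.000000, 0.125000), gamma' = (-0.250000, 1.000000); Gamma_ppp = -0.183597, Gamma_ppq = 0.310879, Gamma_pqq = 0.309587, Gamma_qpp = -0.455368, Gamma_qpq = -0.228939, Gamma_qqq = -0.074247
  tau = 0.166667: gamma = (-0.041667, 0.284722), gamma' = (-0.250000, 0.916667); Gamma_ppp = -0.223578, Gamma_ppq = 0.275490, Gamma_pqq = 0.300663, Gamma_qpp = -0.443948, Gamma_qpq = -0.277760, Gamma_qqq = -0.070272
  tau = 0.333333: gamma = (-0.083333, 0.430556), gamma' = (-0.250000, 0.833333); Gamma_ppp = -0.260627, Gamma_ppq = 0.243176, Gamma_pqq = 0.293410, Gamma_qpp = -0.433145, Gamma_qpq = -0.324985, Gamma_qqq = -0.064719
  tau = 0.500000: gamma = (-0.125000, 0.562500), gamma' = (-0.250000, 0.750000); Gamma_ppp = -0.295765, Gamma_ppq = 0.213508, Gamma_pqq = 0.287776, Gamma_qpp = -0.423889, Gamma_qpq = -0.369911, Gamma_qqq = -0.057921
  tau = 0.666667: gamma = (-0.166667, 0.680556), gamma' = (-0.250000, 0.666667); Gamma_ppp = -0.329795, Gamma_ppq = 0.186298, Gamma_pqq = 0.283624, Gamma_qpp = -0.416895, Gamma_qpq = -0.411795, Gamma_qqq = -0.050264
  tau = 0.833333: gamma = (-0.208333, 0.784722), gamma' = (-0.250000, 0.583333); Gamma_ppp = -0.363339, Gamma_ppq = 0.161528, Gamma_pqq = 0.280766, Gamma_qpp = -0.412623, Gamma_qpq = -0.449927, Gamma_qqq = -0.042166
  tau = 1.000000: gamma = (-0.250000, 0.875000), gamma' = (-0.250000, 0.500000); Gamma_ppp = -0.396837, Gamma_ppq = 0.139276, Gamma_pqq = 0.278989, Gamma_qpp = -0.411253, Gamma_qpq = -0.483688, Gamma_qqq = -0.034052
step 0: V^p = 0.1250, V^q = -1.5000
step 1: k1 = (0.303204, -0.011132), k2 = (0.256347, 0.032757), k3 = (0.257243, 0.031599), k4 = (0.217197, 0.074937); V <- V + (h/6)(k1 + 2k2 + 2k3 + k4): V^p = 0.2110, V^q = -1.4893
step 2: k1 = (0.217106, 0.074970), k2 = (0.182062, 0.114797), k3 = (0.182351, 0.113470), k4 = (0.150689, 0.147073); V <- V + (h/6)(k1 + 2k2 + 2k3 + k4): V^p = 0.2719, V^q = -1.4516
step 3: k1 = (0.150678, 0.147105), k2 = (0.121135, 0.172734), k3 = (0.121519, 0.171574), k4 = (0.093212, 0.188309); V <- V + (h/6)(k1 + 2k2 + 2k3 + k4): V^p = 0.3124, V^q = -1.3947

Answer: V^p = 0.3124, V^q = -1.3947


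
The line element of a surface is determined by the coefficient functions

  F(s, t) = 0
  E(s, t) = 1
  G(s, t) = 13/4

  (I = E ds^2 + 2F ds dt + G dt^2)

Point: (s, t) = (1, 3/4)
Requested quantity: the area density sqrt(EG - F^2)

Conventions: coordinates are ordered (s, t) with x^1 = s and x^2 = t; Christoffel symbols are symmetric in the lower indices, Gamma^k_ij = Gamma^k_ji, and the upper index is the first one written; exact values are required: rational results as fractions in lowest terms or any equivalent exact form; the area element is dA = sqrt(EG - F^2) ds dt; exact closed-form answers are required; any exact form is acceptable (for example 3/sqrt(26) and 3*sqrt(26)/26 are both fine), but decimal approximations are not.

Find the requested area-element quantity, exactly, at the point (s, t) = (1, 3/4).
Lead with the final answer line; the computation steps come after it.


Answer: sqrt(EG - F^2) = sqrt(13)/2

E = 1, F = 0, G = 13/4; EG - F^2 = 13/4


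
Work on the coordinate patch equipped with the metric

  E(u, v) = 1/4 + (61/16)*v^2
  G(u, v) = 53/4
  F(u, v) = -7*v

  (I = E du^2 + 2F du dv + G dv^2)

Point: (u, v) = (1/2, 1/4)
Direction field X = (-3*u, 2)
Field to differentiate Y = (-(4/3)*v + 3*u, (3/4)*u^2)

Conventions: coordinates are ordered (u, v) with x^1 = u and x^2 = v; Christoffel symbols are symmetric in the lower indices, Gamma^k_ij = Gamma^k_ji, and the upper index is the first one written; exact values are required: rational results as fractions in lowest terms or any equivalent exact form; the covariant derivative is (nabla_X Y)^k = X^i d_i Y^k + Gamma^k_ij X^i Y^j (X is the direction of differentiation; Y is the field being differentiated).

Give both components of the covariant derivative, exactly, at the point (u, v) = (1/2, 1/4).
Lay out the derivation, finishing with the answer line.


E = 125/256, F = -7/4, G = 53/4 at the point
E_u = 0, E_v = 61/32, F_u = 0, F_v = -7, G_u = 0, G_v = 0
EG - F^2 = 3489/1024;  g^inv = (1024/3489) * [[53/4, 7/4], [7/4, 125/256]]
first-kind symbols [ij,l] = (1/2)(d_i g_jl + d_j g_il - d_l g_ij): [uu,u] = E_u/2 = 0, [uu,v] = F_u - E_v/2 = -61/64, [uv,u] = E_v/2 = 61/64, [uv,v] = G_u/2 = 0, [vv,u] = F_v - G_u/2 = -7, [vv,v] = G_v/2 = 0
Gamma^u_ij = (G*[ij,u] - F*[ij,v])/(EG - F^2), Gamma^v_ij = (E*[ij,v] - F*[ij,u])/(EG - F^2)
Gamma_uuu = -1708/3489, Gamma_uuv = 12932/3489, Gamma_uvv = -94976/3489, Gamma_vuu = -7625/55824, Gamma_vuv = 1708/3489, Gamma_vvv = -12544/3489
X = (-3/2, 2), Y = (7/6, 3/16) at the point

Answer: (nabla_X Y)^u = -746255/83736, (nabla_X Y)^v = -823715/669888


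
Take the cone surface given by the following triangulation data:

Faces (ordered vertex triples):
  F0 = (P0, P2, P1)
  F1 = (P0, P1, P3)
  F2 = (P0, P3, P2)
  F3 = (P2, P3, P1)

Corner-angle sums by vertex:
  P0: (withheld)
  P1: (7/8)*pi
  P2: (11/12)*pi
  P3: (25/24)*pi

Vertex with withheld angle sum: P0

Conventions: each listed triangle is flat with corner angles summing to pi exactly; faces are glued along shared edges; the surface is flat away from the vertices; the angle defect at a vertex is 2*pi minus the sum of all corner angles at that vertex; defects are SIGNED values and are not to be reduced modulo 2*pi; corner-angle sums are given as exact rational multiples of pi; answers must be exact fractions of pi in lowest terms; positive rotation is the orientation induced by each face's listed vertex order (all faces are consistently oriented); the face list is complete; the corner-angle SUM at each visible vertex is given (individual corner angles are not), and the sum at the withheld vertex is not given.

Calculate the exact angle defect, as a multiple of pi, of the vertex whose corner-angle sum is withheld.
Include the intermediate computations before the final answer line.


V = 4, E = 6, F = 4; chi = V - E + F = 2
Gauss-Bonnet: total defect = 2*pi*chi = 4*pi; visible defects sum to (19/6)*pi

Answer: defect(P0) = (5/6)*pi


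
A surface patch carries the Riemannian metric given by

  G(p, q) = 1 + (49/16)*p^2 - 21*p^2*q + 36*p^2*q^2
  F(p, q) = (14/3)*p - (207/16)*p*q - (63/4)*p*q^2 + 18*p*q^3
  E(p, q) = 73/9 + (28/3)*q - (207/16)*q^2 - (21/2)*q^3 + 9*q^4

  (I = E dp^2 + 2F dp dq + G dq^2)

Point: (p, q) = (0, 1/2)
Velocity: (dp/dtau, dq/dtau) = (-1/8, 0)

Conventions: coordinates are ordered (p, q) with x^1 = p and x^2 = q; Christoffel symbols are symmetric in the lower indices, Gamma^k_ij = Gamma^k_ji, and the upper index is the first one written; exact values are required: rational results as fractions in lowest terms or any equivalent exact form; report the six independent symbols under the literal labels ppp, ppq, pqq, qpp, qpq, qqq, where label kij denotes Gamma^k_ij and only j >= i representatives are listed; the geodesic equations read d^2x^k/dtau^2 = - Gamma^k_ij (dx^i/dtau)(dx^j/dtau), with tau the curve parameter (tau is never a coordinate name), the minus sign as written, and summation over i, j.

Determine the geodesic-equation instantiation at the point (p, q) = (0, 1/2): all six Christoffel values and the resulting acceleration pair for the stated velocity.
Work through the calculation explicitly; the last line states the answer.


E = 5065/576, F = 0, G = 1 at the point
E_p = 0, E_q = -335/48, F_p = -335/96, F_q = 0, G_p = 0, G_q = 0
EG - F^2 = 5065/576;  g^inv = (576/5065) * [[1, 0], [0, 5065/576]]
first-kind symbols [ij,l] = (1/2)(d_i g_jl + d_j g_il - d_l g_ij): [pp,p] = E_p/2 = 0, [pp,q] = F_p - E_q/2 = 0, [pq,p] = E_q/2 = -335/96, [pq,q] = G_p/2 = 0, [qq,p] = F_q - G_p/2 = 0, [qq,q] = G_q/2 = 0
Gamma^p_ij = (G*[ij,p] - F*[ij,q])/(EG - F^2), Gamma^q_ij = (E*[ij,q] - F*[ij,p])/(EG - F^2)
Gamma_ppp = 0, Gamma_ppq = -402/1013, Gamma_pqq = 0, Gamma_qpp = 0, Gamma_qpq = 0, Gamma_qqq = 0
d^2p/dtau^2 = -(Gamma_ppp*(-1/8)^2 + 2*Gamma_ppq*(-1/8)*(0) + Gamma_pqq*(0)^2) = 0
d^2q/dtau^2 = -(Gamma_qpp*(-1/8)^2 + 2*Gamma_qpq*(-1/8)*(0) + Gamma_qqq*(0)^2) = 0

Answer: Gamma_ppp = 0, Gamma_ppq = -402/1013, Gamma_pqq = 0, Gamma_qpp = 0, Gamma_qpq = 0, Gamma_qqq = 0; accelerations (d^2p/dtau^2, d^2q/dtau^2) = (0, 0)


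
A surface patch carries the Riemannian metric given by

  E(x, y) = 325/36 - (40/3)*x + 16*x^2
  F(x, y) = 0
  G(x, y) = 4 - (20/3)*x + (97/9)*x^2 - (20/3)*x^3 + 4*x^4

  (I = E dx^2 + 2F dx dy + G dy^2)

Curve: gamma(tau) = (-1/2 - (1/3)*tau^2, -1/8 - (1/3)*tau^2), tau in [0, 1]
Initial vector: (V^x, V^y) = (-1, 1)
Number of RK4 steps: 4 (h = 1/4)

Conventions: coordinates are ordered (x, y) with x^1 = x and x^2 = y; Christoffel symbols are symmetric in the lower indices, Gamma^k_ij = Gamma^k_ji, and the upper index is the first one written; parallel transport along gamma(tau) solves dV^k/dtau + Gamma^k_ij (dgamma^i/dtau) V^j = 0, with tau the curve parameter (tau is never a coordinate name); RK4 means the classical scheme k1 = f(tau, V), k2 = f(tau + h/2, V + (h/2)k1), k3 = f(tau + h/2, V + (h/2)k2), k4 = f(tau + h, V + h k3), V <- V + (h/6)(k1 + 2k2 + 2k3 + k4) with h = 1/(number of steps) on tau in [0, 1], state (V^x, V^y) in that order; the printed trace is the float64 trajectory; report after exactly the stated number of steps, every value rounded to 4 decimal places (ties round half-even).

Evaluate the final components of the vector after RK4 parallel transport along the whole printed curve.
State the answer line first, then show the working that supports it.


Answer: V^x = -0.5917, V^y = 0.9328

gamma'(tau) = (-(2/3)*tau, -(2/3)*tau); f(tau, V)^k = -Gamma^k_ij(gamma(tau)) gamma'^i(tau) V^j; h = 1/4; intermediate values shown to 6 dp
curve data and Christoffel symbols at the stage parameters:
  tau = 0.000000: gamma = (-0.500000, -0.125000), gamma' = (0.000000, 0.000000); Gamma_xxx = -0.744711, Gamma_xxy = 0.000000, Gamma_xyy = 0.620592, Gamma_yxx = 0.000000, Gamma_yxy = -1.100000, Gamma_yyy = 0.000000
  tau = 0.125000: gamma = (-0.505208, -0.130208), gamma' = (-0.083333, -0.083333); Gamma_xxx = -0.743161, Gamma_xxy = 0.000000, Gamma_xyy = 0.622859, Gamma_yxx = 0.000000, Gamma_yxy = -1.099930, Gamma_yyy = 0.000000
  tau = 0.250000: gamma = (-0.520833, -0.145833), gamma' = (-0.166667, -0.166667); Gamma_xxx = -0.738462, Gamma_xxy = 0.000000, Gamma_xyy = 0.629647, Gamma_yxx = 0.000000, Gamma_yxy = -1.099516, Gamma_yyy = 0.000000
  tau = 0.375000: gamma = (-0.546875, -0.171875), gamma' = (-0.250000, -0.250000); Gamma_xxx = -0.730488, Gamma_xxy = 0.000000, Gamma_xyy = 0.640931, Gamma_yxx = 0.000000, Gamma_yxy = -1.098177, Gamma_yyy = 0.000000
  tau = 0.500000: gamma = (-0.583333, -0.208333), gamma' = (-0.333333, -0.333333); Gamma_xxx = -0.719101, Gamma_xxy = 0.000000, Gamma_xyy = 0.656679, Gamma_yxx = 0.000000, Gamma_yxy = -1.095057, Gamma_yyy = 0.000000
  tau = 0.625000: gamma = (-0.630208, -0.255208), gamma' = (-0.416667, -0.416667); Gamma_xxx = -0.704221, Gamma_xxy = 0.000000, Gamma_xyy = 0.676874, Gamma_yxx = 0.000000, Gamma_yxy = -1.089170, Gamma_yyy = 0.000000
  tau = 0.750000: gamma = (-0.687500, -0.312500), gamma' = (-0.500000, -0.500000); Gamma_xxx = -0.685899, Gamma_xxy = 0.000000, Gamma_xyy = 0.701528, Gamma_yxx = 0.000000, Gamma_yxy = -1.079567, Gamma_yyy = 0.000000
  tau = 0.875000: gamma = (-0.755208, -0.380208), gamma' = (-0.583333, -0.583333); Gamma_xxx = -0.664360, Gamma_xxy = 0.000000, Gamma_xyy = 0.730690, Gamma_yxx = 0.000000, Gamma_yxy = -1.065496, Gamma_yyy = 0.000000
  tau = 1.000000: gamma = (-0.833333, -0.458333), gamma' = (-0.666667, -0.666667); Gamma_xxx = -0.640000, Gamma_xxy = 0.000000, Gamma_xyy = 0.764444, Gamma_yxx = 0.000000, Gamma_yxy = -1.046512, Gamma_yyy = 0.000000
step 0: V^x = -1.0000, V^y = 1.0000
step 1: k1 = (0.000000, 0.000000), k2 = (0.113835, 0.000000), k3 = (0.112954, -0.001304), k4 = (0.224508, -0.005115); V <- V + (h/6)(k1 + 2k2 + 2k3 + k4): V^x = -0.9717, V^y = 0.9997
step 2: k1 = (0.224507, -0.005119), k2 = (0.332416, -0.015197), k3 = (0.329751, -0.018555), k4 = (0.430975, -0.038594); V <- V + (h/6)(k1 + 2k2 + 2k3 + k4): V^x = -0.8893, V^y = 0.9950
step 3: k1 = (0.430963, -0.038615), k2 = (0.524395, -0.070267), k3 = (0.519852, -0.073771), k4 = (0.602955, -0.117300); V <- V + (h/6)(k1 + 2k2 + 2k3 + k4): V^x = -0.7592, V^y = 0.9765
step 4: k1 = (0.602888, -0.117344), k2 = (0.674985, -0.172840), k3 = (0.668536, -0.174130), k4 = (0.728086, -0.237902); V <- V + (h/6)(k1 + 2k2 + 2k3 + k4): V^x = -0.5917, V^y = 0.9328


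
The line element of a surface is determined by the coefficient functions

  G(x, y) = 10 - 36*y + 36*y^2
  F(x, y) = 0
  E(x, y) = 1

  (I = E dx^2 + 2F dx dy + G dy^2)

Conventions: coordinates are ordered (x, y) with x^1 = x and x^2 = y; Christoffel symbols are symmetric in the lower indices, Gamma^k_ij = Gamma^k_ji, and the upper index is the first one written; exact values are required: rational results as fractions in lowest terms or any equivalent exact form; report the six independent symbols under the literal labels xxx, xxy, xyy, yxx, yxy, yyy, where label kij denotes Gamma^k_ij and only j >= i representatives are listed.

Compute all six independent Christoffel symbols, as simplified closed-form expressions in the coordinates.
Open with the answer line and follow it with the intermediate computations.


Answer: Gamma_xxx = 0, Gamma_xxy = 0, Gamma_xyy = 0, Gamma_yxx = 0, Gamma_yxy = 0, Gamma_yyy = (18*y - 9)/(18*y^2 - 18*y + 5)

E = 1; F = 0; G = 10 - 36*y + 36*y^2
Gamma^k_ij = (1/2) g^{kl} (d_i g_jl + d_j g_il - d_l g_ij), with g^inv = (1/(EG-F^2)) [[G, -F], [-F, E]]
first partials: E_x = 0, E_y = 0, F_x = 0, F_y = 0, G_x = 0, G_y = -36 + 72*y
D = EG - F^2 = 10 - 36*y + 36*y^2
expanded: Gamma^x_xx = (G E_x - 2F F_x + F E_y)/(2D), Gamma^x_xy = (G E_y - F G_x)/(2D), Gamma^x_yy = (2G F_y - G G_x - F G_y)/(2D), Gamma^y_xx = (2E F_x - E E_y - F E_x)/(2D), Gamma^y_xy = (E G_x - F E_y)/(2D), Gamma^y_yy = (E G_y - 2F F_y + F G_x)/(2D); substitute and cancel common factors


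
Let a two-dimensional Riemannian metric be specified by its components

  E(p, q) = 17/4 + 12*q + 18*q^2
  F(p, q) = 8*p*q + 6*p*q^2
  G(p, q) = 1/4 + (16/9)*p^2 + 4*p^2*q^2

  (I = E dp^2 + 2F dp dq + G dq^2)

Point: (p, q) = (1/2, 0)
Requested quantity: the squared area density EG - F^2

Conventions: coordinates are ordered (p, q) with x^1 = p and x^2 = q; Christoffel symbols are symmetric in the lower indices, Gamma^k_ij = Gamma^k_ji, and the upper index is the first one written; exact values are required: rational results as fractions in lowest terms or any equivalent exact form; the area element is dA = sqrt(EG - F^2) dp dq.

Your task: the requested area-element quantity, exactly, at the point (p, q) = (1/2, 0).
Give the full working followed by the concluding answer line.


E = 17/4, F = 0, G = 25/36; EG - F^2 = 425/144

Answer: EG - F^2 = 425/144


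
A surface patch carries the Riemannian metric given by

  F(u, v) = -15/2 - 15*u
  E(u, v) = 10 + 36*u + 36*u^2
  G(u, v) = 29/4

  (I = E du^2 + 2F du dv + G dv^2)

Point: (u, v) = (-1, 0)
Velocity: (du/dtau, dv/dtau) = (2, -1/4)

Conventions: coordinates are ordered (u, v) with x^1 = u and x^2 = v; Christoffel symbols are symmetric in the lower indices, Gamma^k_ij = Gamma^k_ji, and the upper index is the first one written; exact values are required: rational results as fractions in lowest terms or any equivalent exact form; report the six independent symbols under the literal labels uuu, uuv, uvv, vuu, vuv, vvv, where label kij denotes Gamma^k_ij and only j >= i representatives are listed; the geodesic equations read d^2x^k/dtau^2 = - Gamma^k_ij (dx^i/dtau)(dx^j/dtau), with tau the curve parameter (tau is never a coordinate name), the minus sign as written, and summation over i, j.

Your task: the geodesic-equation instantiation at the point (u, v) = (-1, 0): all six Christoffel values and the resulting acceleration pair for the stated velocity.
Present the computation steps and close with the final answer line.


E = 10, F = 15/2, G = 29/4 at the point
E_u = -36, E_v = 0, F_u = -15, F_v = 0, G_u = 0, G_v = 0
EG - F^2 = 65/4;  g^inv = (4/65) * [[29/4, -15/2], [-15/2, 10]]
first-kind symbols [ij,l] = (1/2)(d_i g_jl + d_j g_il - d_l g_ij): [uu,u] = E_u/2 = -18, [uu,v] = F_u - E_v/2 = -15, [uv,u] = E_v/2 = 0, [uv,v] = G_u/2 = 0, [vv,u] = F_v - G_u/2 = 0, [vv,v] = G_v/2 = 0
Gamma^u_ij = (G*[ij,u] - F*[ij,v])/(EG - F^2), Gamma^v_ij = (E*[ij,v] - F*[ij,u])/(EG - F^2)
Gamma_uuu = -72/65, Gamma_uuv = 0, Gamma_uvv = 0, Gamma_vuu = -12/13, Gamma_vuv = 0, Gamma_vvv = 0
d^2u/dtau^2 = -(Gamma_uuu*(2)^2 + 2*Gamma_uuv*(2)*(-1/4) + Gamma_uvv*(-1/4)^2) = 288/65
d^2v/dtau^2 = -(Gamma_vuu*(2)^2 + 2*Gamma_vuv*(2)*(-1/4) + Gamma_vvv*(-1/4)^2) = 48/13

Answer: Gamma_uuu = -72/65, Gamma_uuv = 0, Gamma_uvv = 0, Gamma_vuu = -12/13, Gamma_vuv = 0, Gamma_vvv = 0; accelerations (d^2u/dtau^2, d^2v/dtau^2) = (288/65, 48/13)


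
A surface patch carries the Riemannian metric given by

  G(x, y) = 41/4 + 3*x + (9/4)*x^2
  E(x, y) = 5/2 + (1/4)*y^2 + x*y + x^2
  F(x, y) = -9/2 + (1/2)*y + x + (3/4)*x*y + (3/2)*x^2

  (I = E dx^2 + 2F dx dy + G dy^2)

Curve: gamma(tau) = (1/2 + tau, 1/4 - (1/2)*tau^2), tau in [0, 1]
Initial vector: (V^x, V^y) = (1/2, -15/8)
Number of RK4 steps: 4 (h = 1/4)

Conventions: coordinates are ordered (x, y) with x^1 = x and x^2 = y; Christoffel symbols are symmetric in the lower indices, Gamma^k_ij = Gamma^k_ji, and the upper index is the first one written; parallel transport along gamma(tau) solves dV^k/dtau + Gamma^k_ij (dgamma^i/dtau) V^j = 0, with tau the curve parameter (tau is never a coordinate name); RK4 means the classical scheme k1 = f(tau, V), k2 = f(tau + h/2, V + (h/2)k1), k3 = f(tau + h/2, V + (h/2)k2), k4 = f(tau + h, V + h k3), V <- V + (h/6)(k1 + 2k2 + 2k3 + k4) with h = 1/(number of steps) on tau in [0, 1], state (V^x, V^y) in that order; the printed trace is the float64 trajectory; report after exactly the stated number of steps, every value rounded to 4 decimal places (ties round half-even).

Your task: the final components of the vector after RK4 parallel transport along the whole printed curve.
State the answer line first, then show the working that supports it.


Answer: V^x = 1.3466, V^y = -1.4614

gamma'(tau) = (1, -tau); f(tau, V)^k = -Gamma^k_ij(gamma(tau)) gamma'^i(tau) V^j; h = 1/4; intermediate values shown to 6 dp
curve data and Christoffel symbols at the stage parameters:
  tau = 0.000000: gamma = (0.500000, 0.250000), gamma' = (1.000000, 0.000000); Gamma_xxx = 0.658036, Gamma_xxy = 0.533138, Gamma_xyy = -0.898225, Gamma_yxx = 0.374939, Gamma_yxy = 0.360690, Gamma_yyy = -0.248494
  tau = 0.125000: gamma = (0.625000, 0.242188), gamma' = (1.000000, -0.125000); Gamma_xxx = 0.588419, Gamma_xxy = 0.451301, Gamma_xyy = -0.828272, Gamma_yxx = 0.344580, Gamma_yxy = 0.329495, Gamma_yyy = -0.194550
  tau = 0.250000: gamma = (0.750000, 0.218750), gamma' = (1.000000, -0.250000); Gamma_xxx = 0.529229, Gamma_xxy = 0.385717, Gamma_xyy = -0.781491, Gamma_yxx = 0.319596, Gamma_yxy = 0.306476, Gamma_yyy = -0.151796
  tau = 0.375000: gamma = (0.875000, 0.179688), gamma' = (1.000000, -0.375000); Gamma_xxx = 0.478905, Gamma_xxy = 0.331853, Gamma_xyy = -0.751226, Gamma_yxx = 0.298944, Gamma_yxy = 0.289201, Gamma_yyy = -0.116757
  tau = 0.500000: gamma = (1.000000, 0.125000), gamma' = (1.000000, -0.500000); Gamma_xxx = 0.435907, Gamma_xxy = 0.286638, Gamma_xyy = -0.733226, Gamma_yxx = 0.281691, Gamma_yxy = 0.276032, Gamma_yyy = -0.087218
  tau = 0.625000: gamma = (1.125000, 0.054688), gamma' = (1.000000, -0.625000); Gamma_xxx = 0.398935, Gamma_xxy = 0.247962, Gamma_xyy = -0.724708, Gamma_yxx = 0.267084, Gamma_yxy = 0.265844, Gamma_yyy = -0.061728
  tau = 0.750000: gamma = (1.250000, -0.031250), gamma' = (1.000000, -0.750000); Gamma_xxx = 0.366949, Gamma_xxy = 0.214342, Gamma_xyy = -0.723811, Gamma_yxx = 0.254539, Gamma_yxy = 0.257848, Gamma_yyy = -0.039306
  tau = 0.875000: gamma = (1.375000, -0.132812), gamma' = (1.000000, -0.875000); Gamma_xxx = 0.339129, Gamma_xxy = 0.184723, Gamma_xyy = -0.729271, Gamma_yxx = 0.243605, Gamma_yxy = 0.251476, Gamma_yyy = -0.019277
  tau = 1.000000: gamma = (1.500000, -0.250000), gamma' = (1.000000, -1.000000); Gamma_xxx = 0.314832, Gamma_xxy = 0.158337, Gamma_xyy = -0.740222, Gamma_yxx = 0.233935, Gamma_yxy = 0.246307, Gamma_yyy = -0.001168
step 0: V^x = 0.5000, V^y = -1.8750
step 1: k1 = (0.670616, 0.488825), k2 = (0.695813, 0.464653), k3 = (0.695814, 0.464766), k4 = (0.730338, 0.442023); V <- V + (h/6)(k1 + 2k2 + 2k3 + k4): V^x = 0.6743, V^y = -1.7588
step 2: k1 = (0.730143, 0.441913), k2 = (0.773839, 0.421404), k3 = (0.773476, 0.421217), k4 = (0.826242, 0.403845); V <- V + (h/6)(k1 + 2k2 + 2k3 + k4): V^x = 0.8681, V^y = -1.6533
step 3: k1 = (0.826018, 0.403735), k2 = (0.886458, 0.389899), k3 = (0.885827, 0.389663), k4 = (0.953456, 0.380419); V <- V + (h/6)(k1 + 2k2 + 2k3 + k4): V^x = 1.0900, V^y = -1.5557
step 4: k1 = (0.953211, 0.380333), k2 = (1.026325, 0.376204), k3 = (1.025128, 0.376127), k4 = (1.102683, 0.378372); V <- V + (h/6)(k1 + 2k2 + 2k3 + k4): V^x = 1.3466, V^y = -1.4614
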